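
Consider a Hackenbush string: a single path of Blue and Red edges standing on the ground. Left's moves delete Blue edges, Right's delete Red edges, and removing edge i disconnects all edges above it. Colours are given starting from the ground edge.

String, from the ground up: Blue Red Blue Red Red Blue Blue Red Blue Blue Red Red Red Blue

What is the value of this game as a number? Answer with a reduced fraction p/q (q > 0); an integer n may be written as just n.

4963/8192

B: Left { 0 }, Right { ∅ } so simplest 1
BR: Left { 0 }, Right { 1 } so simplest 1/2
BRB: Left { 0,1/2 }, Right { 1 } so simplest 3/4
BRBR: Left { 0,1/2 }, Right { 3/4,1 } so simplest 5/8
BRBRR: Left { 0,1/2 }, Right { 5/8,3/4,1 } so simplest 9/16
BRBRRB: Left { 0,1/2,9/16 }, Right { 5/8,3/4,1 } so simplest 19/32
BRBRRBB: Left { 0,1/2,9/16,19/32 }, Right { 5/8,3/4,1 } so simplest 39/64
BRBRRBBR: Left { 0,1/2,9/16,19/32 }, Right { 39/64,5/8,3/4,1 } so simplest 77/128
BRBRRBBRB: Left { 0,1/2,9/16,19/32,77/128 }, Right { 39/64,5/8,3/4,1 } so simplest 155/256
BRBRRBBRBB: Left { 0,1/2,9/16,19/32,77/128,155/256 }, Right { 39/64,5/8,3/4,1 } so simplest 311/512
BRBRRBBRBBR: Left { 0,1/2,9/16,19/32,77/128,155/256 }, Right { 311/512,39/64,5/8,3/4,1 } so simplest 621/1024
BRBRRBBRBBRR: Left { 0,1/2,9/16,19/32,77/128,155/256 }, Right { 621/1024,311/512,39/64,5/8,3/4,1 } so simplest 1241/2048
BRBRRBBRBBRRR: Left { 0,1/2,9/16,19/32,77/128,155/256 }, Right { 1241/2048,621/1024,311/512,39/64,5/8,3/4,1 } so simplest 2481/4096
BRBRRBBRBBRRRB: Left { 0,1/2,9/16,19/32,77/128,155/256,2481/4096 }, Right { 1241/2048,621/1024,311/512,39/64,5/8,3/4,1 } so simplest 4963/8192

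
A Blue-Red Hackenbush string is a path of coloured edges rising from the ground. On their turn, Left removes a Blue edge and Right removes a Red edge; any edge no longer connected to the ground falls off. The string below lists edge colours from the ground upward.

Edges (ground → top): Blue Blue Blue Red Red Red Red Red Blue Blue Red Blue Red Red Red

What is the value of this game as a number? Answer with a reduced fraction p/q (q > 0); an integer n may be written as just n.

v(B) = { 0 | · } => 1
v(BB) = { 0, 1 | · } => 2
v(BBB) = { 0, 1, 2 | · } => 3
v(BBBR) = { 0, 1, 2 | 3 } => 5/2
v(BBBRR) = { 0, 1, 2 | 5/2, 3 } => 9/4
v(BBBRRR) = { 0, 1, 2 | 9/4, 5/2, 3 } => 17/8
v(BBBRRRR) = { 0, 1, 2 | 17/8, 9/4, 5/2, 3 } => 33/16
v(BBBRRRRR) = { 0, 1, 2 | 33/16, 17/8, 9/4, 5/2, 3 } => 65/32
v(BBBRRRRRB) = { 0, 1, 2, 65/32 | 33/16, 17/8, 9/4, 5/2, 3 } => 131/64
v(BBBRRRRRBB) = { 0, 1, 2, 65/32, 131/64 | 33/16, 17/8, 9/4, 5/2, 3 } => 263/128
v(BBBRRRRRBBR) = { 0, 1, 2, 65/32, 131/64 | 263/128, 33/16, 17/8, 9/4, 5/2, 3 } => 525/256
v(BBBRRRRRBBRB) = { 0, 1, 2, 65/32, 131/64, 525/256 | 263/128, 33/16, 17/8, 9/4, 5/2, 3 } => 1051/512
v(BBBRRRRRBBRBR) = { 0, 1, 2, 65/32, 131/64, 525/256 | 1051/512, 263/128, 33/16, 17/8, 9/4, 5/2, 3 } => 2101/1024
v(BBBRRRRRBBRBRR) = { 0, 1, 2, 65/32, 131/64, 525/256 | 2101/1024, 1051/512, 263/128, 33/16, 17/8, 9/4, 5/2, 3 } => 4201/2048
v(BBBRRRRRBBRBRRR) = { 0, 1, 2, 65/32, 131/64, 525/256 | 4201/2048, 2101/1024, 1051/512, 263/128, 33/16, 17/8, 9/4, 5/2, 3 } => 8401/4096

8401/4096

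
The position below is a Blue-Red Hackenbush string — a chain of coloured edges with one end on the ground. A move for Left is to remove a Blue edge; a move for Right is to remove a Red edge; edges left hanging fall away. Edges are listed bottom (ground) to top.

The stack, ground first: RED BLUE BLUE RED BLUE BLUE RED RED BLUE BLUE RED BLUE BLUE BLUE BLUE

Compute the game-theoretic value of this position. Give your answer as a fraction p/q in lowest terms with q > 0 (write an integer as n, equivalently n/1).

-4897/16384

edge 1 of 15 (RED): { ∅ | 0 } = -1
edge 2 of 15 (BLUE): { -1 | 0 } = -1/2
edge 3 of 15 (BLUE): { -1 -1/2 | 0 } = -1/4
edge 4 of 15 (RED): { -1 -1/2 | -1/4 0 } = -3/8
edge 5 of 15 (BLUE): { -1 -1/2 -3/8 | -1/4 0 } = -5/16
edge 6 of 15 (BLUE): { -1 -1/2 -3/8 -5/16 | -1/4 0 } = -9/32
edge 7 of 15 (RED): { -1 -1/2 -3/8 -5/16 | -9/32 -1/4 0 } = -19/64
edge 8 of 15 (RED): { -1 -1/2 -3/8 -5/16 | -19/64 -9/32 -1/4 0 } = -39/128
edge 9 of 15 (BLUE): { -1 -1/2 -3/8 -5/16 -39/128 | -19/64 -9/32 -1/4 0 } = -77/256
edge 10 of 15 (BLUE): { -1 -1/2 -3/8 -5/16 -39/128 -77/256 | -19/64 -9/32 -1/4 0 } = -153/512
edge 11 of 15 (RED): { -1 -1/2 -3/8 -5/16 -39/128 -77/256 | -153/512 -19/64 -9/32 -1/4 0 } = -307/1024
edge 12 of 15 (BLUE): { -1 -1/2 -3/8 -5/16 -39/128 -77/256 -307/1024 | -153/512 -19/64 -9/32 -1/4 0 } = -613/2048
edge 13 of 15 (BLUE): { -1 -1/2 -3/8 -5/16 -39/128 -77/256 -307/1024 -613/2048 | -153/512 -19/64 -9/32 -1/4 0 } = -1225/4096
edge 14 of 15 (BLUE): { -1 -1/2 -3/8 -5/16 -39/128 -77/256 -307/1024 -613/2048 -1225/4096 | -153/512 -19/64 -9/32 -1/4 0 } = -2449/8192
edge 15 of 15 (BLUE): { -1 -1/2 -3/8 -5/16 -39/128 -77/256 -307/1024 -613/2048 -1225/4096 -2449/8192 | -153/512 -19/64 -9/32 -1/4 0 } = -4897/16384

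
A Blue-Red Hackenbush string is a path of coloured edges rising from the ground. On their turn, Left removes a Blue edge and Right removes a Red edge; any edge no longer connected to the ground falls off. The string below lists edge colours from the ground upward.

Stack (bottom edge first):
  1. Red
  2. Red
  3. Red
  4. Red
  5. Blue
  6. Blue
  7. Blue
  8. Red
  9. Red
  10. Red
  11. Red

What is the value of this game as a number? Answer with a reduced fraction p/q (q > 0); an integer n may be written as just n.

edge 1 of 11 (Red): { (no moves) | 0 } ⇒ -1
edge 2 of 11 (Red): { (no moves) | -1; 0 } ⇒ -2
edge 3 of 11 (Red): { (no moves) | -2; -1; 0 } ⇒ -3
edge 4 of 11 (Red): { (no moves) | -3; -2; -1; 0 } ⇒ -4
edge 5 of 11 (Blue): { -4 | -3; -2; -1; 0 } ⇒ -7/2
edge 6 of 11 (Blue): { -4; -7/2 | -3; -2; -1; 0 } ⇒ -13/4
edge 7 of 11 (Blue): { -4; -7/2; -13/4 | -3; -2; -1; 0 } ⇒ -25/8
edge 8 of 11 (Red): { -4; -7/2; -13/4 | -25/8; -3; -2; -1; 0 } ⇒ -51/16
edge 9 of 11 (Red): { -4; -7/2; -13/4 | -51/16; -25/8; -3; -2; -1; 0 } ⇒ -103/32
edge 10 of 11 (Red): { -4; -7/2; -13/4 | -103/32; -51/16; -25/8; -3; -2; -1; 0 } ⇒ -207/64
edge 11 of 11 (Red): { -4; -7/2; -13/4 | -207/64; -103/32; -51/16; -25/8; -3; -2; -1; 0 } ⇒ -415/128

-415/128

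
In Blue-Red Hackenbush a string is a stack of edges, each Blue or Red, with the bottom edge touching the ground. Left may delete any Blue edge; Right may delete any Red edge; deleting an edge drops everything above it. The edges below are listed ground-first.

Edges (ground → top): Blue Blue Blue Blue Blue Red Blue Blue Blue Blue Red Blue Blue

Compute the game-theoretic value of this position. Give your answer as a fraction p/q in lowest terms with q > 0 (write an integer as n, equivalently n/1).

1271/256

Prefix values for Blue Blue Blue Blue Blue Red Blue Blue Blue Blue Red Blue Blue via {L|R} + simplicity:
B: Left { 0 }, Right {  } -> simplest 1
BB: Left { 0, 1 }, Right {  } -> simplest 2
BBB: Left { 0, 1, 2 }, Right {  } -> simplest 3
BBBB: Left { 0, 1, 2, 3 }, Right {  } -> simplest 4
BBBBB: Left { 0, 1, 2, 3, 4 }, Right {  } -> simplest 5
BBBBBR: Left { 0, 1, 2, 3, 4 }, Right { 5 } -> simplest 9/2
BBBBBRB: Left { 0, 1, 2, 3, 4, 9/2 }, Right { 5 } -> simplest 19/4
BBBBBRBB: Left { 0, 1, 2, 3, 4, 9/2, 19/4 }, Right { 5 } -> simplest 39/8
BBBBBRBBB: Left { 0, 1, 2, 3, 4, 9/2, 19/4, 39/8 }, Right { 5 } -> simplest 79/16
BBBBBRBBBB: Left { 0, 1, 2, 3, 4, 9/2, 19/4, 39/8, 79/16 }, Right { 5 } -> simplest 159/32
BBBBBRBBBBR: Left { 0, 1, 2, 3, 4, 9/2, 19/4, 39/8, 79/16 }, Right { 159/32, 5 } -> simplest 317/64
BBBBBRBBBBRB: Left { 0, 1, 2, 3, 4, 9/2, 19/4, 39/8, 79/16, 317/64 }, Right { 159/32, 5 } -> simplest 635/128
BBBBBRBBBBRBB: Left { 0, 1, 2, 3, 4, 9/2, 19/4, 39/8, 79/16, 317/64, 635/128 }, Right { 159/32, 5 } -> simplest 1271/256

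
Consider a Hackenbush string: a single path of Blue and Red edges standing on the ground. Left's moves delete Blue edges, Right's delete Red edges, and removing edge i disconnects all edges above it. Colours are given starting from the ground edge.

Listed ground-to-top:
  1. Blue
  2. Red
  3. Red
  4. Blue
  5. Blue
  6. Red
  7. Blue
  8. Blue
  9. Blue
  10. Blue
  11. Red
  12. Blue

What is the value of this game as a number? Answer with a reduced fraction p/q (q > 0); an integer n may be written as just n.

Recurse on prefixes of the 12-edge string Blue Red Red Blue Blue Red Blue Blue Blue Blue Red Blue:
edge 1 of 12 (Blue): { 0 | · } so 1
edge 2 of 12 (Red): { 0 | 1 } so 1/2
edge 3 of 12 (Red): { 0 | 1/2 1 } so 1/4
edge 4 of 12 (Blue): { 0 1/4 | 1/2 1 } so 3/8
edge 5 of 12 (Blue): { 0 1/4 3/8 | 1/2 1 } so 7/16
edge 6 of 12 (Red): { 0 1/4 3/8 | 7/16 1/2 1 } so 13/32
edge 7 of 12 (Blue): { 0 1/4 3/8 13/32 | 7/16 1/2 1 } so 27/64
edge 8 of 12 (Blue): { 0 1/4 3/8 13/32 27/64 | 7/16 1/2 1 } so 55/128
edge 9 of 12 (Blue): { 0 1/4 3/8 13/32 27/64 55/128 | 7/16 1/2 1 } so 111/256
edge 10 of 12 (Blue): { 0 1/4 3/8 13/32 27/64 55/128 111/256 | 7/16 1/2 1 } so 223/512
edge 11 of 12 (Red): { 0 1/4 3/8 13/32 27/64 55/128 111/256 | 223/512 7/16 1/2 1 } so 445/1024
edge 12 of 12 (Blue): { 0 1/4 3/8 13/32 27/64 55/128 111/256 445/1024 | 223/512 7/16 1/2 1 } so 891/2048

891/2048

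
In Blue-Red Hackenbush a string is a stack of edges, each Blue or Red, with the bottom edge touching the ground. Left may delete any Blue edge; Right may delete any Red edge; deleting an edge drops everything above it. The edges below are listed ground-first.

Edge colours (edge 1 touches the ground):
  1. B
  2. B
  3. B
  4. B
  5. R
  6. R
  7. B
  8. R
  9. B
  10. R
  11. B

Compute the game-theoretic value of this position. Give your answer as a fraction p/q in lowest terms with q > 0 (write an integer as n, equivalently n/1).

427/128

Recurse on prefixes of the 11-edge string B B B B R R B R B R B:
1 of 11 · B · max L 0 · min R +∞ ⇒ 1
2 of 11 · BB · max L 1 · min R +∞ ⇒ 2
3 of 11 · BBB · max L 2 · min R +∞ ⇒ 3
4 of 11 · BBBB · max L 3 · min R +∞ ⇒ 4
5 of 11 · BBBBR · max L 3 · min R 4 ⇒ 7/2
6 of 11 · BBBBRR · max L 3 · min R 7/2 ⇒ 13/4
7 of 11 · BBBBRRB · max L 13/4 · min R 7/2 ⇒ 27/8
8 of 11 · BBBBRRBR · max L 13/4 · min R 27/8 ⇒ 53/16
9 of 11 · BBBBRRBRB · max L 53/16 · min R 27/8 ⇒ 107/32
10 of 11 · BBBBRRBRBR · max L 53/16 · min R 107/32 ⇒ 213/64
11 of 11 · BBBBRRBRBRB · max L 213/64 · min R 107/32 ⇒ 427/128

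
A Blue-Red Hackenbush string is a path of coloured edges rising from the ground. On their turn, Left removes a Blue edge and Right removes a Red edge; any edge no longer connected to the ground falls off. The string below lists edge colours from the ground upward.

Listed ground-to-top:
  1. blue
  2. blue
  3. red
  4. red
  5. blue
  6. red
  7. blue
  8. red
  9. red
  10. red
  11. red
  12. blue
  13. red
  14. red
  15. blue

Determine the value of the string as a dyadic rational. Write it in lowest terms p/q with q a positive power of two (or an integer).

step 1: add blue to get b; options L={ 0 } R={ (no moves) } gives 1
step 2: add blue to get bb; options L={ 0 1 } R={ (no moves) } gives 2
step 3: add red to get bbr; options L={ 0 1 } R={ 2 } gives 3/2
step 4: add red to get bbrr; options L={ 0 1 } R={ 3/2 2 } gives 5/4
step 5: add blue to get bbrrb; options L={ 0 1 5/4 } R={ 3/2 2 } gives 11/8
step 6: add red to get bbrrbr; options L={ 0 1 5/4 } R={ 11/8 3/2 2 } gives 21/16
step 7: add blue to get bbrrbrb; options L={ 0 1 5/4 21/16 } R={ 11/8 3/2 2 } gives 43/32
step 8: add red to get bbrrbrbr; options L={ 0 1 5/4 21/16 } R={ 43/32 11/8 3/2 2 } gives 85/64
step 9: add red to get bbrrbrbrr; options L={ 0 1 5/4 21/16 } R={ 85/64 43/32 11/8 3/2 2 } gives 169/128
step 10: add red to get bbrrbrbrrr; options L={ 0 1 5/4 21/16 } R={ 169/128 85/64 43/32 11/8 3/2 2 } gives 337/256
step 11: add red to get bbrrbrbrrrr; options L={ 0 1 5/4 21/16 } R={ 337/256 169/128 85/64 43/32 11/8 3/2 2 } gives 673/512
step 12: add blue to get bbrrbrbrrrrb; options L={ 0 1 5/4 21/16 673/512 } R={ 337/256 169/128 85/64 43/32 11/8 3/2 2 } gives 1347/1024
step 13: add red to get bbrrbrbrrrrbr; options L={ 0 1 5/4 21/16 673/512 } R={ 1347/1024 337/256 169/128 85/64 43/32 11/8 3/2 2 } gives 2693/2048
step 14: add red to get bbrrbrbrrrrbrr; options L={ 0 1 5/4 21/16 673/512 } R={ 2693/2048 1347/1024 337/256 169/128 85/64 43/32 11/8 3/2 2 } gives 5385/4096
step 15: add blue to get bbrrbrbrrrrbrrb; options L={ 0 1 5/4 21/16 673/512 5385/4096 } R={ 2693/2048 1347/1024 337/256 169/128 85/64 43/32 11/8 3/2 2 } gives 10771/8192

10771/8192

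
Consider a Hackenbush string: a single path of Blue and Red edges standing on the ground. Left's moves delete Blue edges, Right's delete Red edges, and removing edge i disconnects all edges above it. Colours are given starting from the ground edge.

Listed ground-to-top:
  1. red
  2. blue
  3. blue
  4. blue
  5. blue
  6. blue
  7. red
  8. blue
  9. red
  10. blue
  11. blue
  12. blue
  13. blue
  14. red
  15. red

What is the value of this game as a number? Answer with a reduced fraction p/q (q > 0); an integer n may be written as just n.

-647/16384

edge 1 of 15 (red): { ∅ | 0 } -> -1
edge 2 of 15 (blue): { -1 | 0 } -> -1/2
edge 3 of 15 (blue): { -1 -1/2 | 0 } -> -1/4
edge 4 of 15 (blue): { -1 -1/2 -1/4 | 0 } -> -1/8
edge 5 of 15 (blue): { -1 -1/2 -1/4 -1/8 | 0 } -> -1/16
edge 6 of 15 (blue): { -1 -1/2 -1/4 -1/8 -1/16 | 0 } -> -1/32
edge 7 of 15 (red): { -1 -1/2 -1/4 -1/8 -1/16 | -1/32 0 } -> -3/64
edge 8 of 15 (blue): { -1 -1/2 -1/4 -1/8 -1/16 -3/64 | -1/32 0 } -> -5/128
edge 9 of 15 (red): { -1 -1/2 -1/4 -1/8 -1/16 -3/64 | -5/128 -1/32 0 } -> -11/256
edge 10 of 15 (blue): { -1 -1/2 -1/4 -1/8 -1/16 -3/64 -11/256 | -5/128 -1/32 0 } -> -21/512
edge 11 of 15 (blue): { -1 -1/2 -1/4 -1/8 -1/16 -3/64 -11/256 -21/512 | -5/128 -1/32 0 } -> -41/1024
edge 12 of 15 (blue): { -1 -1/2 -1/4 -1/8 -1/16 -3/64 -11/256 -21/512 -41/1024 | -5/128 -1/32 0 } -> -81/2048
edge 13 of 15 (blue): { -1 -1/2 -1/4 -1/8 -1/16 -3/64 -11/256 -21/512 -41/1024 -81/2048 | -5/128 -1/32 0 } -> -161/4096
edge 14 of 15 (red): { -1 -1/2 -1/4 -1/8 -1/16 -3/64 -11/256 -21/512 -41/1024 -81/2048 | -161/4096 -5/128 -1/32 0 } -> -323/8192
edge 15 of 15 (red): { -1 -1/2 -1/4 -1/8 -1/16 -3/64 -11/256 -21/512 -41/1024 -81/2048 | -323/8192 -161/4096 -5/128 -1/32 0 } -> -647/16384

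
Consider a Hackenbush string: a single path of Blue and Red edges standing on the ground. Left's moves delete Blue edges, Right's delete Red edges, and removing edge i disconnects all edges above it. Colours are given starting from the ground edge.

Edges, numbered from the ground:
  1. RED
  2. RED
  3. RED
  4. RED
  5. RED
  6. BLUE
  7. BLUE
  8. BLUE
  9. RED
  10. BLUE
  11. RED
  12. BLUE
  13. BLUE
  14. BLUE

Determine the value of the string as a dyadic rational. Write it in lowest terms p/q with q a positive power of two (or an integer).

Prefix values for RED RED RED RED RED BLUE BLUE BLUE RED BLUE RED BLUE BLUE BLUE via {L|R} + simplicity:
step 1: add RED to get R; options L={ ∅ } R={ 0 } => -1
step 2: add RED to get RR; options L={ ∅ } R={ -1; 0 } => -2
step 3: add RED to get RRR; options L={ ∅ } R={ -2; -1; 0 } => -3
step 4: add RED to get RRRR; options L={ ∅ } R={ -3; -2; -1; 0 } => -4
step 5: add RED to get RRRRR; options L={ ∅ } R={ -4; -3; -2; -1; 0 } => -5
step 6: add BLUE to get RRRRRB; options L={ -5 } R={ -4; -3; -2; -1; 0 } => -9/2
step 7: add BLUE to get RRRRRBB; options L={ -5; -9/2 } R={ -4; -3; -2; -1; 0 } => -17/4
step 8: add BLUE to get RRRRRBBB; options L={ -5; -9/2; -17/4 } R={ -4; -3; -2; -1; 0 } => -33/8
step 9: add RED to get RRRRRBBBR; options L={ -5; -9/2; -17/4 } R={ -33/8; -4; -3; -2; -1; 0 } => -67/16
step 10: add BLUE to get RRRRRBBBRB; options L={ -5; -9/2; -17/4; -67/16 } R={ -33/8; -4; -3; -2; -1; 0 } => -133/32
step 11: add RED to get RRRRRBBBRBR; options L={ -5; -9/2; -17/4; -67/16 } R={ -133/32; -33/8; -4; -3; -2; -1; 0 } => -267/64
step 12: add BLUE to get RRRRRBBBRBRB; options L={ -5; -9/2; -17/4; -67/16; -267/64 } R={ -133/32; -33/8; -4; -3; -2; -1; 0 } => -533/128
step 13: add BLUE to get RRRRRBBBRBRBB; options L={ -5; -9/2; -17/4; -67/16; -267/64; -533/128 } R={ -133/32; -33/8; -4; -3; -2; -1; 0 } => -1065/256
step 14: add BLUE to get RRRRRBBBRBRBBB; options L={ -5; -9/2; -17/4; -67/16; -267/64; -533/128; -1065/256 } R={ -133/32; -33/8; -4; -3; -2; -1; 0 } => -2129/512

-2129/512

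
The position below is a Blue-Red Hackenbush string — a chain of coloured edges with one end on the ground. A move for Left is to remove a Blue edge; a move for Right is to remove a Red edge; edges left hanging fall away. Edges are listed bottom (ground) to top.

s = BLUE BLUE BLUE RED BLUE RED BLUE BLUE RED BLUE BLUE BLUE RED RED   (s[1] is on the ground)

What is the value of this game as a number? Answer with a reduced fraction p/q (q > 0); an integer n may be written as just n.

step 1: add BLUE to get B; options L={ 0 } R={ — } ⇒ 1
step 2: add BLUE to get BB; options L={ 0 1 } R={ — } ⇒ 2
step 3: add BLUE to get BBB; options L={ 0 1 2 } R={ — } ⇒ 3
step 4: add RED to get BBBR; options L={ 0 1 2 } R={ 3 } ⇒ 5/2
step 5: add BLUE to get BBBRB; options L={ 0 1 2 5/2 } R={ 3 } ⇒ 11/4
step 6: add RED to get BBBRBR; options L={ 0 1 2 5/2 } R={ 11/4 3 } ⇒ 21/8
step 7: add BLUE to get BBBRBRB; options L={ 0 1 2 5/2 21/8 } R={ 11/4 3 } ⇒ 43/16
step 8: add BLUE to get BBBRBRBB; options L={ 0 1 2 5/2 21/8 43/16 } R={ 11/4 3 } ⇒ 87/32
step 9: add RED to get BBBRBRBBR; options L={ 0 1 2 5/2 21/8 43/16 } R={ 87/32 11/4 3 } ⇒ 173/64
step 10: add BLUE to get BBBRBRBBRB; options L={ 0 1 2 5/2 21/8 43/16 173/64 } R={ 87/32 11/4 3 } ⇒ 347/128
step 11: add BLUE to get BBBRBRBBRBB; options L={ 0 1 2 5/2 21/8 43/16 173/64 347/128 } R={ 87/32 11/4 3 } ⇒ 695/256
step 12: add BLUE to get BBBRBRBBRBBB; options L={ 0 1 2 5/2 21/8 43/16 173/64 347/128 695/256 } R={ 87/32 11/4 3 } ⇒ 1391/512
step 13: add RED to get BBBRBRBBRBBBR; options L={ 0 1 2 5/2 21/8 43/16 173/64 347/128 695/256 } R={ 1391/512 87/32 11/4 3 } ⇒ 2781/1024
step 14: add RED to get BBBRBRBBRBBBRR; options L={ 0 1 2 5/2 21/8 43/16 173/64 347/128 695/256 } R={ 2781/1024 1391/512 87/32 11/4 3 } ⇒ 5561/2048

5561/2048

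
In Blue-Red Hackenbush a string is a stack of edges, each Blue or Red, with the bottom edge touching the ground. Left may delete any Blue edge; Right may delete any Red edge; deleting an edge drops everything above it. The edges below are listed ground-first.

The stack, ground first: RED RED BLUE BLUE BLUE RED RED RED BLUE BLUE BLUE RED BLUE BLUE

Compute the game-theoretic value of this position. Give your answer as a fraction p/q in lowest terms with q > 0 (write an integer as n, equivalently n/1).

-5001/4096

Recurse on prefixes of the 14-edge string RED RED BLUE BLUE BLUE RED RED RED BLUE BLUE BLUE RED BLUE BLUE:
value(R) = { (no moves) | 0 } → -1
value(RR) = { (no moves) | -1,0 } → -2
value(RRB) = { -2 | -1,0 } → -3/2
value(RRBB) = { -2,-3/2 | -1,0 } → -5/4
value(RRBBB) = { -2,-3/2,-5/4 | -1,0 } → -9/8
value(RRBBBR) = { -2,-3/2,-5/4 | -9/8,-1,0 } → -19/16
value(RRBBBRR) = { -2,-3/2,-5/4 | -19/16,-9/8,-1,0 } → -39/32
value(RRBBBRRR) = { -2,-3/2,-5/4 | -39/32,-19/16,-9/8,-1,0 } → -79/64
value(RRBBBRRRB) = { -2,-3/2,-5/4,-79/64 | -39/32,-19/16,-9/8,-1,0 } → -157/128
value(RRBBBRRRBB) = { -2,-3/2,-5/4,-79/64,-157/128 | -39/32,-19/16,-9/8,-1,0 } → -313/256
value(RRBBBRRRBBB) = { -2,-3/2,-5/4,-79/64,-157/128,-313/256 | -39/32,-19/16,-9/8,-1,0 } → -625/512
value(RRBBBRRRBBBR) = { -2,-3/2,-5/4,-79/64,-157/128,-313/256 | -625/512,-39/32,-19/16,-9/8,-1,0 } → -1251/1024
value(RRBBBRRRBBBRB) = { -2,-3/2,-5/4,-79/64,-157/128,-313/256,-1251/1024 | -625/512,-39/32,-19/16,-9/8,-1,0 } → -2501/2048
value(RRBBBRRRBBBRBB) = { -2,-3/2,-5/4,-79/64,-157/128,-313/256,-1251/1024,-2501/2048 | -625/512,-39/32,-19/16,-9/8,-1,0 } → -5001/4096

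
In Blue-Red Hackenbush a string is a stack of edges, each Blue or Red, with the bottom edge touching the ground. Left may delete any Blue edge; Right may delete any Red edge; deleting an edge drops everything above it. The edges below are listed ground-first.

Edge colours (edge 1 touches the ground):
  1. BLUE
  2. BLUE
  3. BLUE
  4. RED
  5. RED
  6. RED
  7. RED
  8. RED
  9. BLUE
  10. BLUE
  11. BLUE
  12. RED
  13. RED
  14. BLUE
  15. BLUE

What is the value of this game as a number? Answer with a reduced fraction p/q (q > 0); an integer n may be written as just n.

B: Left { 0 }, Right { ∅ } gives simplest 1
BB: Left { 0; 1 }, Right { ∅ } gives simplest 2
BBB: Left { 0; 1; 2 }, Right { ∅ } gives simplest 3
BBBR: Left { 0; 1; 2 }, Right { 3 } gives simplest 5/2
BBBRR: Left { 0; 1; 2 }, Right { 5/2; 3 } gives simplest 9/4
BBBRRR: Left { 0; 1; 2 }, Right { 9/4; 5/2; 3 } gives simplest 17/8
BBBRRRR: Left { 0; 1; 2 }, Right { 17/8; 9/4; 5/2; 3 } gives simplest 33/16
BBBRRRRR: Left { 0; 1; 2 }, Right { 33/16; 17/8; 9/4; 5/2; 3 } gives simplest 65/32
BBBRRRRRB: Left { 0; 1; 2; 65/32 }, Right { 33/16; 17/8; 9/4; 5/2; 3 } gives simplest 131/64
BBBRRRRRBB: Left { 0; 1; 2; 65/32; 131/64 }, Right { 33/16; 17/8; 9/4; 5/2; 3 } gives simplest 263/128
BBBRRRRRBBB: Left { 0; 1; 2; 65/32; 131/64; 263/128 }, Right { 33/16; 17/8; 9/4; 5/2; 3 } gives simplest 527/256
BBBRRRRRBBBR: Left { 0; 1; 2; 65/32; 131/64; 263/128 }, Right { 527/256; 33/16; 17/8; 9/4; 5/2; 3 } gives simplest 1053/512
BBBRRRRRBBBRR: Left { 0; 1; 2; 65/32; 131/64; 263/128 }, Right { 1053/512; 527/256; 33/16; 17/8; 9/4; 5/2; 3 } gives simplest 2105/1024
BBBRRRRRBBBRRB: Left { 0; 1; 2; 65/32; 131/64; 263/128; 2105/1024 }, Right { 1053/512; 527/256; 33/16; 17/8; 9/4; 5/2; 3 } gives simplest 4211/2048
BBBRRRRRBBBRRBB: Left { 0; 1; 2; 65/32; 131/64; 263/128; 2105/1024; 4211/2048 }, Right { 1053/512; 527/256; 33/16; 17/8; 9/4; 5/2; 3 } gives simplest 8423/4096

8423/4096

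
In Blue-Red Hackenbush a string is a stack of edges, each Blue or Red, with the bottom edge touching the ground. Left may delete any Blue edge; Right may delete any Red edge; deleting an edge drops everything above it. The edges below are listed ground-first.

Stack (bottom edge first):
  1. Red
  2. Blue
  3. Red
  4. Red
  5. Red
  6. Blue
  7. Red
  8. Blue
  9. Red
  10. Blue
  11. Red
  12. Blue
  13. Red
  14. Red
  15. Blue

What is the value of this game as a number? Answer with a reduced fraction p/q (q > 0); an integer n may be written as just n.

Recurse on prefixes of the 15-edge string Red Blue Red Red Red Blue Red Blue Red Blue Red Blue Red Red Blue:
R: Left { — }, Right { 0 } so simplest -1
RB: Left { -1 }, Right { 0 } so simplest -1/2
RBR: Left { -1 }, Right { -1/2 0 } so simplest -3/4
RBRR: Left { -1 }, Right { -3/4 -1/2 0 } so simplest -7/8
RBRRR: Left { -1 }, Right { -7/8 -3/4 -1/2 0 } so simplest -15/16
RBRRRB: Left { -1 -15/16 }, Right { -7/8 -3/4 -1/2 0 } so simplest -29/32
RBRRRBR: Left { -1 -15/16 }, Right { -29/32 -7/8 -3/4 -1/2 0 } so simplest -59/64
RBRRRBRB: Left { -1 -15/16 -59/64 }, Right { -29/32 -7/8 -3/4 -1/2 0 } so simplest -117/128
RBRRRBRBR: Left { -1 -15/16 -59/64 }, Right { -117/128 -29/32 -7/8 -3/4 -1/2 0 } so simplest -235/256
RBRRRBRBRB: Left { -1 -15/16 -59/64 -235/256 }, Right { -117/128 -29/32 -7/8 -3/4 -1/2 0 } so simplest -469/512
RBRRRBRBRBR: Left { -1 -15/16 -59/64 -235/256 }, Right { -469/512 -117/128 -29/32 -7/8 -3/4 -1/2 0 } so simplest -939/1024
RBRRRBRBRBRB: Left { -1 -15/16 -59/64 -235/256 -939/1024 }, Right { -469/512 -117/128 -29/32 -7/8 -3/4 -1/2 0 } so simplest -1877/2048
RBRRRBRBRBRBR: Left { -1 -15/16 -59/64 -235/256 -939/1024 }, Right { -1877/2048 -469/512 -117/128 -29/32 -7/8 -3/4 -1/2 0 } so simplest -3755/4096
RBRRRBRBRBRBRR: Left { -1 -15/16 -59/64 -235/256 -939/1024 }, Right { -3755/4096 -1877/2048 -469/512 -117/128 -29/32 -7/8 -3/4 -1/2 0 } so simplest -7511/8192
RBRRRBRBRBRBRRB: Left { -1 -15/16 -59/64 -235/256 -939/1024 -7511/8192 }, Right { -3755/4096 -1877/2048 -469/512 -117/128 -29/32 -7/8 -3/4 -1/2 0 } so simplest -15021/16384

-15021/16384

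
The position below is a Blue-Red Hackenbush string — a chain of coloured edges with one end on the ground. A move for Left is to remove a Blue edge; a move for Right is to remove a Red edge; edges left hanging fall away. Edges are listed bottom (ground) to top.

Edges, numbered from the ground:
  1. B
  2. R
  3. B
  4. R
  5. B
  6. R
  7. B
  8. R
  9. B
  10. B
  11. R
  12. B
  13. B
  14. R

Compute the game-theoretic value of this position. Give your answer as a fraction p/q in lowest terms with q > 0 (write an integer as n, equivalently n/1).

5485/8192

Recurse on prefixes of the 14-edge string B R B R B R B R B B R B B R:
B: Left { 0 }, Right {  } -> simplest 1
BR: Left { 0 }, Right { 1 } -> simplest 1/2
BRB: Left { 0, 1/2 }, Right { 1 } -> simplest 3/4
BRBR: Left { 0, 1/2 }, Right { 3/4, 1 } -> simplest 5/8
BRBRB: Left { 0, 1/2, 5/8 }, Right { 3/4, 1 } -> simplest 11/16
BRBRBR: Left { 0, 1/2, 5/8 }, Right { 11/16, 3/4, 1 } -> simplest 21/32
BRBRBRB: Left { 0, 1/2, 5/8, 21/32 }, Right { 11/16, 3/4, 1 } -> simplest 43/64
BRBRBRBR: Left { 0, 1/2, 5/8, 21/32 }, Right { 43/64, 11/16, 3/4, 1 } -> simplest 85/128
BRBRBRBRB: Left { 0, 1/2, 5/8, 21/32, 85/128 }, Right { 43/64, 11/16, 3/4, 1 } -> simplest 171/256
BRBRBRBRBB: Left { 0, 1/2, 5/8, 21/32, 85/128, 171/256 }, Right { 43/64, 11/16, 3/4, 1 } -> simplest 343/512
BRBRBRBRBBR: Left { 0, 1/2, 5/8, 21/32, 85/128, 171/256 }, Right { 343/512, 43/64, 11/16, 3/4, 1 } -> simplest 685/1024
BRBRBRBRBBRB: Left { 0, 1/2, 5/8, 21/32, 85/128, 171/256, 685/1024 }, Right { 343/512, 43/64, 11/16, 3/4, 1 } -> simplest 1371/2048
BRBRBRBRBBRBB: Left { 0, 1/2, 5/8, 21/32, 85/128, 171/256, 685/1024, 1371/2048 }, Right { 343/512, 43/64, 11/16, 3/4, 1 } -> simplest 2743/4096
BRBRBRBRBBRBBR: Left { 0, 1/2, 5/8, 21/32, 85/128, 171/256, 685/1024, 1371/2048 }, Right { 2743/4096, 343/512, 43/64, 11/16, 3/4, 1 } -> simplest 5485/8192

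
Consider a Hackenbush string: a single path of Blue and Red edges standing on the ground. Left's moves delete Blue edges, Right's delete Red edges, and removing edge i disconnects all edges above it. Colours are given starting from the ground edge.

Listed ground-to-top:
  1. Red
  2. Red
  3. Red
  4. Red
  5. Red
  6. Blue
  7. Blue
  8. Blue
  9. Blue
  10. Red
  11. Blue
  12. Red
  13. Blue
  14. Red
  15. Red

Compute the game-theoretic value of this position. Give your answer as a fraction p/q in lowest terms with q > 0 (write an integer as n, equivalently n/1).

R: Left {  }, Right { 0 } => simplest -1
RR: Left {  }, Right { -1 0 } => simplest -2
RRR: Left {  }, Right { -2 -1 0 } => simplest -3
RRRR: Left {  }, Right { -3 -2 -1 0 } => simplest -4
RRRRR: Left {  }, Right { -4 -3 -2 -1 0 } => simplest -5
RRRRRB: Left { -5 }, Right { -4 -3 -2 -1 0 } => simplest -9/2
RRRRRBB: Left { -5 -9/2 }, Right { -4 -3 -2 -1 0 } => simplest -17/4
RRRRRBBB: Left { -5 -9/2 -17/4 }, Right { -4 -3 -2 -1 0 } => simplest -33/8
RRRRRBBBB: Left { -5 -9/2 -17/4 -33/8 }, Right { -4 -3 -2 -1 0 } => simplest -65/16
RRRRRBBBBR: Left { -5 -9/2 -17/4 -33/8 }, Right { -65/16 -4 -3 -2 -1 0 } => simplest -131/32
RRRRRBBBBRB: Left { -5 -9/2 -17/4 -33/8 -131/32 }, Right { -65/16 -4 -3 -2 -1 0 } => simplest -261/64
RRRRRBBBBRBR: Left { -5 -9/2 -17/4 -33/8 -131/32 }, Right { -261/64 -65/16 -4 -3 -2 -1 0 } => simplest -523/128
RRRRRBBBBRBRB: Left { -5 -9/2 -17/4 -33/8 -131/32 -523/128 }, Right { -261/64 -65/16 -4 -3 -2 -1 0 } => simplest -1045/256
RRRRRBBBBRBRBR: Left { -5 -9/2 -17/4 -33/8 -131/32 -523/128 }, Right { -1045/256 -261/64 -65/16 -4 -3 -2 -1 0 } => simplest -2091/512
RRRRRBBBBRBRBRR: Left { -5 -9/2 -17/4 -33/8 -131/32 -523/128 }, Right { -2091/512 -1045/256 -261/64 -65/16 -4 -3 -2 -1 0 } => simplest -4183/1024

-4183/1024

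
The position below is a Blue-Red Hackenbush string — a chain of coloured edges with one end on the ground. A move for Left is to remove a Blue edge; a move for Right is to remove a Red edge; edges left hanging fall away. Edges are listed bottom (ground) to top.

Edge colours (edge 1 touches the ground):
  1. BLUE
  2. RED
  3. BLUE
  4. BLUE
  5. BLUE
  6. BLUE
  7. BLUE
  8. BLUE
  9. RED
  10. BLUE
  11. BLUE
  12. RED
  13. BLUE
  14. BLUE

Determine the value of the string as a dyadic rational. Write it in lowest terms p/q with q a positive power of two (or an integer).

B: Left { 0 }, Right {  } -> simplest 1
BR: Left { 0 }, Right { 1 } -> simplest 1/2
BRB: Left { 0; 1/2 }, Right { 1 } -> simplest 3/4
BRBB: Left { 0; 1/2; 3/4 }, Right { 1 } -> simplest 7/8
BRBBB: Left { 0; 1/2; 3/4; 7/8 }, Right { 1 } -> simplest 15/16
BRBBBB: Left { 0; 1/2; 3/4; 7/8; 15/16 }, Right { 1 } -> simplest 31/32
BRBBBBB: Left { 0; 1/2; 3/4; 7/8; 15/16; 31/32 }, Right { 1 } -> simplest 63/64
BRBBBBBB: Left { 0; 1/2; 3/4; 7/8; 15/16; 31/32; 63/64 }, Right { 1 } -> simplest 127/128
BRBBBBBBR: Left { 0; 1/2; 3/4; 7/8; 15/16; 31/32; 63/64 }, Right { 127/128; 1 } -> simplest 253/256
BRBBBBBBRB: Left { 0; 1/2; 3/4; 7/8; 15/16; 31/32; 63/64; 253/256 }, Right { 127/128; 1 } -> simplest 507/512
BRBBBBBBRBB: Left { 0; 1/2; 3/4; 7/8; 15/16; 31/32; 63/64; 253/256; 507/512 }, Right { 127/128; 1 } -> simplest 1015/1024
BRBBBBBBRBBR: Left { 0; 1/2; 3/4; 7/8; 15/16; 31/32; 63/64; 253/256; 507/512 }, Right { 1015/1024; 127/128; 1 } -> simplest 2029/2048
BRBBBBBBRBBRB: Left { 0; 1/2; 3/4; 7/8; 15/16; 31/32; 63/64; 253/256; 507/512; 2029/2048 }, Right { 1015/1024; 127/128; 1 } -> simplest 4059/4096
BRBBBBBBRBBRBB: Left { 0; 1/2; 3/4; 7/8; 15/16; 31/32; 63/64; 253/256; 507/512; 2029/2048; 4059/4096 }, Right { 1015/1024; 127/128; 1 } -> simplest 8119/8192

8119/8192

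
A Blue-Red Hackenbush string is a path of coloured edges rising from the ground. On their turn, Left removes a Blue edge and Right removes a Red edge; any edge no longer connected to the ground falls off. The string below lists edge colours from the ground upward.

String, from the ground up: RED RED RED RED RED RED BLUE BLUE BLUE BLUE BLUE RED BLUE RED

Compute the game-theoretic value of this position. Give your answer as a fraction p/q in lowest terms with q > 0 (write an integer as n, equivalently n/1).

-1291/256

Prefix values for RED RED RED RED RED RED BLUE BLUE BLUE BLUE BLUE RED BLUE RED via {L|R} + simplicity:
edge 1 of 14 (RED): { ∅ | 0 } ⇒ -1
edge 2 of 14 (RED): { ∅ | -1; 0 } ⇒ -2
edge 3 of 14 (RED): { ∅ | -2; -1; 0 } ⇒ -3
edge 4 of 14 (RED): { ∅ | -3; -2; -1; 0 } ⇒ -4
edge 5 of 14 (RED): { ∅ | -4; -3; -2; -1; 0 } ⇒ -5
edge 6 of 14 (RED): { ∅ | -5; -4; -3; -2; -1; 0 } ⇒ -6
edge 7 of 14 (BLUE): { -6 | -5; -4; -3; -2; -1; 0 } ⇒ -11/2
edge 8 of 14 (BLUE): { -6; -11/2 | -5; -4; -3; -2; -1; 0 } ⇒ -21/4
edge 9 of 14 (BLUE): { -6; -11/2; -21/4 | -5; -4; -3; -2; -1; 0 } ⇒ -41/8
edge 10 of 14 (BLUE): { -6; -11/2; -21/4; -41/8 | -5; -4; -3; -2; -1; 0 } ⇒ -81/16
edge 11 of 14 (BLUE): { -6; -11/2; -21/4; -41/8; -81/16 | -5; -4; -3; -2; -1; 0 } ⇒ -161/32
edge 12 of 14 (RED): { -6; -11/2; -21/4; -41/8; -81/16 | -161/32; -5; -4; -3; -2; -1; 0 } ⇒ -323/64
edge 13 of 14 (BLUE): { -6; -11/2; -21/4; -41/8; -81/16; -323/64 | -161/32; -5; -4; -3; -2; -1; 0 } ⇒ -645/128
edge 14 of 14 (RED): { -6; -11/2; -21/4; -41/8; -81/16; -323/64 | -645/128; -161/32; -5; -4; -3; -2; -1; 0 } ⇒ -1291/256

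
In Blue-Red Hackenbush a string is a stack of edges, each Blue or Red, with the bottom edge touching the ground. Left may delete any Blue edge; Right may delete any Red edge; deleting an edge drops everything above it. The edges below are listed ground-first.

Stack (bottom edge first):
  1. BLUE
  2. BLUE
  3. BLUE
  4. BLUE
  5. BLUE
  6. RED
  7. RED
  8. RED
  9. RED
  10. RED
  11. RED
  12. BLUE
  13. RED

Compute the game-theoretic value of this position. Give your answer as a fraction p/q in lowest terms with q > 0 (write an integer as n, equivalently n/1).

1029/256

step 1: add BLUE to get B; options L={ 0 } R={ (no moves) } = 1
step 2: add BLUE to get BB; options L={ 0,1 } R={ (no moves) } = 2
step 3: add BLUE to get BBB; options L={ 0,1,2 } R={ (no moves) } = 3
step 4: add BLUE to get BBBB; options L={ 0,1,2,3 } R={ (no moves) } = 4
step 5: add BLUE to get BBBBB; options L={ 0,1,2,3,4 } R={ (no moves) } = 5
step 6: add RED to get BBBBBR; options L={ 0,1,2,3,4 } R={ 5 } = 9/2
step 7: add RED to get BBBBBRR; options L={ 0,1,2,3,4 } R={ 9/2,5 } = 17/4
step 8: add RED to get BBBBBRRR; options L={ 0,1,2,3,4 } R={ 17/4,9/2,5 } = 33/8
step 9: add RED to get BBBBBRRRR; options L={ 0,1,2,3,4 } R={ 33/8,17/4,9/2,5 } = 65/16
step 10: add RED to get BBBBBRRRRR; options L={ 0,1,2,3,4 } R={ 65/16,33/8,17/4,9/2,5 } = 129/32
step 11: add RED to get BBBBBRRRRRR; options L={ 0,1,2,3,4 } R={ 129/32,65/16,33/8,17/4,9/2,5 } = 257/64
step 12: add BLUE to get BBBBBRRRRRRB; options L={ 0,1,2,3,4,257/64 } R={ 129/32,65/16,33/8,17/4,9/2,5 } = 515/128
step 13: add RED to get BBBBBRRRRRRBR; options L={ 0,1,2,3,4,257/64 } R={ 515/128,129/32,65/16,33/8,17/4,9/2,5 } = 1029/256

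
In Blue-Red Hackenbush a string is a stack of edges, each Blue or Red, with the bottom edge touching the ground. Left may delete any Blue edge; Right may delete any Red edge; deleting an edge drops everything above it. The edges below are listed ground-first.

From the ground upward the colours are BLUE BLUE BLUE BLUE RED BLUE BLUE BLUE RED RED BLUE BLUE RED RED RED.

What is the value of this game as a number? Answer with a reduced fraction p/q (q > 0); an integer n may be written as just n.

Build g(s[:k]) for k = 1..15, string s = BLUE BLUE BLUE BLUE RED BLUE BLUE BLUE RED RED BLUE BLUE RED RED RED.
B: Left { 0 }, Right { · } -> simplest 1
BB: Left { 0, 1 }, Right { · } -> simplest 2
BBB: Left { 0, 1, 2 }, Right { · } -> simplest 3
BBBB: Left { 0, 1, 2, 3 }, Right { · } -> simplest 4
BBBBR: Left { 0, 1, 2, 3 }, Right { 4 } -> simplest 7/2
BBBBRB: Left { 0, 1, 2, 3, 7/2 }, Right { 4 } -> simplest 15/4
BBBBRBB: Left { 0, 1, 2, 3, 7/2, 15/4 }, Right { 4 } -> simplest 31/8
BBBBRBBB: Left { 0, 1, 2, 3, 7/2, 15/4, 31/8 }, Right { 4 } -> simplest 63/16
BBBBRBBBR: Left { 0, 1, 2, 3, 7/2, 15/4, 31/8 }, Right { 63/16, 4 } -> simplest 125/32
BBBBRBBBRR: Left { 0, 1, 2, 3, 7/2, 15/4, 31/8 }, Right { 125/32, 63/16, 4 } -> simplest 249/64
BBBBRBBBRRB: Left { 0, 1, 2, 3, 7/2, 15/4, 31/8, 249/64 }, Right { 125/32, 63/16, 4 } -> simplest 499/128
BBBBRBBBRRBB: Left { 0, 1, 2, 3, 7/2, 15/4, 31/8, 249/64, 499/128 }, Right { 125/32, 63/16, 4 } -> simplest 999/256
BBBBRBBBRRBBR: Left { 0, 1, 2, 3, 7/2, 15/4, 31/8, 249/64, 499/128 }, Right { 999/256, 125/32, 63/16, 4 } -> simplest 1997/512
BBBBRBBBRRBBRR: Left { 0, 1, 2, 3, 7/2, 15/4, 31/8, 249/64, 499/128 }, Right { 1997/512, 999/256, 125/32, 63/16, 4 } -> simplest 3993/1024
BBBBRBBBRRBBRRR: Left { 0, 1, 2, 3, 7/2, 15/4, 31/8, 249/64, 499/128 }, Right { 3993/1024, 1997/512, 999/256, 125/32, 63/16, 4 } -> simplest 7985/2048

7985/2048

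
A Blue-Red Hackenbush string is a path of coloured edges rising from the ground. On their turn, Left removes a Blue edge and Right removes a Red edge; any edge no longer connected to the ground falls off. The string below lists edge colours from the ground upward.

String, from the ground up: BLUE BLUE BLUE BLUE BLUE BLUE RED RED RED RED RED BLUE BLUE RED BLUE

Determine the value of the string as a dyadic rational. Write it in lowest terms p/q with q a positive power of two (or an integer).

2587/512

Recurse on prefixes of the 15-edge string BLUE BLUE BLUE BLUE BLUE BLUE RED RED RED RED RED BLUE BLUE RED BLUE:
val_1 [B]  L=[0]  R=[]  — 1
val_2 [BB]  L=[0 1]  R=[]  — 2
val_3 [BBB]  L=[0 1 2]  R=[]  — 3
val_4 [BBBB]  L=[0 1 2 3]  R=[]  — 4
val_5 [BBBBB]  L=[0 1 2 3 4]  R=[]  — 5
val_6 [BBBBBB]  L=[0 1 2 3 4 5]  R=[]  — 6
val_7 [BBBBBBR]  L=[0 1 2 3 4 5]  R=[6]  — 11/2
val_8 [BBBBBBRR]  L=[0 1 2 3 4 5]  R=[11/2 6]  — 21/4
val_9 [BBBBBBRRR]  L=[0 1 2 3 4 5]  R=[21/4 11/2 6]  — 41/8
val_10 [BBBBBBRRRR]  L=[0 1 2 3 4 5]  R=[41/8 21/4 11/2 6]  — 81/16
val_11 [BBBBBBRRRRR]  L=[0 1 2 3 4 5]  R=[81/16 41/8 21/4 11/2 6]  — 161/32
val_12 [BBBBBBRRRRRB]  L=[0 1 2 3 4 5 161/32]  R=[81/16 41/8 21/4 11/2 6]  — 323/64
val_13 [BBBBBBRRRRRBB]  L=[0 1 2 3 4 5 161/32 323/64]  R=[81/16 41/8 21/4 11/2 6]  — 647/128
val_14 [BBBBBBRRRRRBBR]  L=[0 1 2 3 4 5 161/32 323/64]  R=[647/128 81/16 41/8 21/4 11/2 6]  — 1293/256
val_15 [BBBBBBRRRRRBBRB]  L=[0 1 2 3 4 5 161/32 323/64 1293/256]  R=[647/128 81/16 41/8 21/4 11/2 6]  — 2587/512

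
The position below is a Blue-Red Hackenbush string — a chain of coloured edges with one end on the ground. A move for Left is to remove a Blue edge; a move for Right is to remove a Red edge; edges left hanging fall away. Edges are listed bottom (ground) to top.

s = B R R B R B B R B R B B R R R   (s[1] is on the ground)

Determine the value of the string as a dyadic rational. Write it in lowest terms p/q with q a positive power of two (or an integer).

Prefix values for B R R B R B B R B R B B R R R via {L|R} + simplicity:
edge 1 of 15 (B): { 0 | ∅ } so 1
edge 2 of 15 (R): { 0 | 1 } so 1/2
edge 3 of 15 (R): { 0 | 1/2; 1 } so 1/4
edge 4 of 15 (B): { 0; 1/4 | 1/2; 1 } so 3/8
edge 5 of 15 (R): { 0; 1/4 | 3/8; 1/2; 1 } so 5/16
edge 6 of 15 (B): { 0; 1/4; 5/16 | 3/8; 1/2; 1 } so 11/32
edge 7 of 15 (B): { 0; 1/4; 5/16; 11/32 | 3/8; 1/2; 1 } so 23/64
edge 8 of 15 (R): { 0; 1/4; 5/16; 11/32 | 23/64; 3/8; 1/2; 1 } so 45/128
edge 9 of 15 (B): { 0; 1/4; 5/16; 11/32; 45/128 | 23/64; 3/8; 1/2; 1 } so 91/256
edge 10 of 15 (R): { 0; 1/4; 5/16; 11/32; 45/128 | 91/256; 23/64; 3/8; 1/2; 1 } so 181/512
edge 11 of 15 (B): { 0; 1/4; 5/16; 11/32; 45/128; 181/512 | 91/256; 23/64; 3/8; 1/2; 1 } so 363/1024
edge 12 of 15 (B): { 0; 1/4; 5/16; 11/32; 45/128; 181/512; 363/1024 | 91/256; 23/64; 3/8; 1/2; 1 } so 727/2048
edge 13 of 15 (R): { 0; 1/4; 5/16; 11/32; 45/128; 181/512; 363/1024 | 727/2048; 91/256; 23/64; 3/8; 1/2; 1 } so 1453/4096
edge 14 of 15 (R): { 0; 1/4; 5/16; 11/32; 45/128; 181/512; 363/1024 | 1453/4096; 727/2048; 91/256; 23/64; 3/8; 1/2; 1 } so 2905/8192
edge 15 of 15 (R): { 0; 1/4; 5/16; 11/32; 45/128; 181/512; 363/1024 | 2905/8192; 1453/4096; 727/2048; 91/256; 23/64; 3/8; 1/2; 1 } so 5809/16384

5809/16384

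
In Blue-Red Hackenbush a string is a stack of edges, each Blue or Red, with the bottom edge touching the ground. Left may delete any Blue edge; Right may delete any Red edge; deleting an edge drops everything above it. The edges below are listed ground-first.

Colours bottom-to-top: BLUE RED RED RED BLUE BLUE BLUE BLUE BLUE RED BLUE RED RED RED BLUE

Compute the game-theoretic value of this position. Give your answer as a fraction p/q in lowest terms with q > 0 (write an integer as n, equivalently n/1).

4003/16384

Build val(s[:k]) for k = 1..15, string s = BLUE RED RED RED BLUE BLUE BLUE BLUE BLUE RED BLUE RED RED RED BLUE.
1 of 15 · B · max L 0 · min R +∞ => 1
2 of 15 · BR · max L 0 · min R 1 => 1/2
3 of 15 · BRR · max L 0 · min R 1/2 => 1/4
4 of 15 · BRRR · max L 0 · min R 1/4 => 1/8
5 of 15 · BRRRB · max L 1/8 · min R 1/4 => 3/16
6 of 15 · BRRRBB · max L 3/16 · min R 1/4 => 7/32
7 of 15 · BRRRBBB · max L 7/32 · min R 1/4 => 15/64
8 of 15 · BRRRBBBB · max L 15/64 · min R 1/4 => 31/128
9 of 15 · BRRRBBBBB · max L 31/128 · min R 1/4 => 63/256
10 of 15 · BRRRBBBBBR · max L 31/128 · min R 63/256 => 125/512
11 of 15 · BRRRBBBBBRB · max L 125/512 · min R 63/256 => 251/1024
12 of 15 · BRRRBBBBBRBR · max L 125/512 · min R 251/1024 => 501/2048
13 of 15 · BRRRBBBBBRBRR · max L 125/512 · min R 501/2048 => 1001/4096
14 of 15 · BRRRBBBBBRBRRR · max L 125/512 · min R 1001/4096 => 2001/8192
15 of 15 · BRRRBBBBBRBRRRB · max L 2001/8192 · min R 1001/4096 => 4003/16384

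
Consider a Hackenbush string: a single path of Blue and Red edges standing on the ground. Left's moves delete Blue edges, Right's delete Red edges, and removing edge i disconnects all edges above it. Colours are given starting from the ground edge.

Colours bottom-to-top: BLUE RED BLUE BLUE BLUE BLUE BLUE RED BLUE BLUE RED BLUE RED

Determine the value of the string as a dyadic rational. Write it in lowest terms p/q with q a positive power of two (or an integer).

4021/4096

Recurse on prefixes of the 13-edge string BLUE RED BLUE BLUE BLUE BLUE BLUE RED BLUE BLUE RED BLUE RED:
1 of 13 · B · max L 0 · min R +∞ -> 1
2 of 13 · BR · max L 0 · min R 1 -> 1/2
3 of 13 · BRB · max L 1/2 · min R 1 -> 3/4
4 of 13 · BRBB · max L 3/4 · min R 1 -> 7/8
5 of 13 · BRBBB · max L 7/8 · min R 1 -> 15/16
6 of 13 · BRBBBB · max L 15/16 · min R 1 -> 31/32
7 of 13 · BRBBBBB · max L 31/32 · min R 1 -> 63/64
8 of 13 · BRBBBBBR · max L 31/32 · min R 63/64 -> 125/128
9 of 13 · BRBBBBBRB · max L 125/128 · min R 63/64 -> 251/256
10 of 13 · BRBBBBBRBB · max L 251/256 · min R 63/64 -> 503/512
11 of 13 · BRBBBBBRBBR · max L 251/256 · min R 503/512 -> 1005/1024
12 of 13 · BRBBBBBRBBRB · max L 1005/1024 · min R 503/512 -> 2011/2048
13 of 13 · BRBBBBBRBBRBR · max L 1005/1024 · min R 2011/2048 -> 4021/4096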